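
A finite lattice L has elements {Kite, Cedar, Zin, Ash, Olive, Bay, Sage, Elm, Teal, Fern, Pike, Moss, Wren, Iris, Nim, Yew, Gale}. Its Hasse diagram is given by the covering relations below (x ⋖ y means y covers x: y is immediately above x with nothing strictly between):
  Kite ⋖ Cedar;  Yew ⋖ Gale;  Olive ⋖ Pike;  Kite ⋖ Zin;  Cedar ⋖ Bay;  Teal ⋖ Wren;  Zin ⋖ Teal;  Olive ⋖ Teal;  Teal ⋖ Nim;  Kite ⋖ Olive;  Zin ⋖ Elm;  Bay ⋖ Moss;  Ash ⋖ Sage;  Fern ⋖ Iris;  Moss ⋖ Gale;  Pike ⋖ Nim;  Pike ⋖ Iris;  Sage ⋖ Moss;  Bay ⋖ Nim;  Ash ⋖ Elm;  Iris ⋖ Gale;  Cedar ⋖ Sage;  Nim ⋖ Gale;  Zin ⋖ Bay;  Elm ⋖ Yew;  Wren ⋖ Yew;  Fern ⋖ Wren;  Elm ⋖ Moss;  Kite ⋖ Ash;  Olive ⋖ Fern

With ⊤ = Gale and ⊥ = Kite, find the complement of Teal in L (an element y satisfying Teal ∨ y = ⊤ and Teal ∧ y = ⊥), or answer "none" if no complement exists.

Sage

Need y with Teal ∨ y = Gale and Teal ∧ y = Kite.
Checking each element gives: Sage.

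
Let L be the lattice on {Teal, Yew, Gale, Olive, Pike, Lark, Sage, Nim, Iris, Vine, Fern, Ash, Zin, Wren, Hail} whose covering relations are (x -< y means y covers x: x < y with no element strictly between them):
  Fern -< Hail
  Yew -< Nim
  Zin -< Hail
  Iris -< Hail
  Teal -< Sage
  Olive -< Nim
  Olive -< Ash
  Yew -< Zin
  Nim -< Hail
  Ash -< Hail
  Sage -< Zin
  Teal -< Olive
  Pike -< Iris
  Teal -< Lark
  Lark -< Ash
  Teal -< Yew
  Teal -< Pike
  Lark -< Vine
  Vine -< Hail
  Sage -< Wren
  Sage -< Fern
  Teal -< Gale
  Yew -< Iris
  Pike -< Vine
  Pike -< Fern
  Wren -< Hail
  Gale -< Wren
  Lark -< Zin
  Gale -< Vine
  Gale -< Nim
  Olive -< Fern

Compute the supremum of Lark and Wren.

Hail

Common upper bounds of {Lark, Wren}: Hail.
The least among these is Hail.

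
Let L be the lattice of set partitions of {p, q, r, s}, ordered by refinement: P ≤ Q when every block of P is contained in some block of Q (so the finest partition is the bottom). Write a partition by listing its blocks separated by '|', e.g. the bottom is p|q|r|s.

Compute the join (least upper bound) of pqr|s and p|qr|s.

pqr|s

The join of pqr|s and p|qr|s merges any blocks that overlap across the partitions, giving pqr|s.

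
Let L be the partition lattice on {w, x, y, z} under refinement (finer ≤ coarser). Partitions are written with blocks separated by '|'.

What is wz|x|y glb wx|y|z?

w|x|y|z

The meet (common refinement) of wz|x|y and wx|y|z intersects blocks pairwise, giving w|x|y|z.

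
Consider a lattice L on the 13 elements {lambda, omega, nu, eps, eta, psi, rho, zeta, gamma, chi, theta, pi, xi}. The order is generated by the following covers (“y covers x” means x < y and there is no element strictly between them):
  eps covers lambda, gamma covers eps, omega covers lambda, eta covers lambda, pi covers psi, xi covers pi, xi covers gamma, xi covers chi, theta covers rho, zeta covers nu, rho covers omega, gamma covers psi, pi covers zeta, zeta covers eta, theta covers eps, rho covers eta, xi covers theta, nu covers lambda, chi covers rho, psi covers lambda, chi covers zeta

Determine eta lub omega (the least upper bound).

rho

Common upper bounds of {eta, omega}: chi, rho, theta, xi.
The least among these is rho.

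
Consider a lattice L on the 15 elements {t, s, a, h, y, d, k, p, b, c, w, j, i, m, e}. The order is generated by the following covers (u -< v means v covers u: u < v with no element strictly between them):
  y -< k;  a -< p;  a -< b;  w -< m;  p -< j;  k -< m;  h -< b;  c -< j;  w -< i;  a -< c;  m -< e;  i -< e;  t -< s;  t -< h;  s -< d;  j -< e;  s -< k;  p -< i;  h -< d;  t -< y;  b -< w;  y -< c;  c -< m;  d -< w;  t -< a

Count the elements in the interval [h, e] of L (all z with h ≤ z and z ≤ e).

7

The interval [h, e] = {b, d, e, h, i, m, w}, which has 7 elements.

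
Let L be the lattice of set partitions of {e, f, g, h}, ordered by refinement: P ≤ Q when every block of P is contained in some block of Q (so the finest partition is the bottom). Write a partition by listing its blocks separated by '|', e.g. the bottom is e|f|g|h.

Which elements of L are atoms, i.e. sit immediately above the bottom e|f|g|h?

The atoms are exactly the elements that cover e|f|g|h: ef|g|h, eg|f|h, eh|f|g, e|fg|h, e|fh|g, e|f|gh.

ef|g|h, eg|f|h, eh|f|g, e|fg|h, e|fh|g, e|f|gh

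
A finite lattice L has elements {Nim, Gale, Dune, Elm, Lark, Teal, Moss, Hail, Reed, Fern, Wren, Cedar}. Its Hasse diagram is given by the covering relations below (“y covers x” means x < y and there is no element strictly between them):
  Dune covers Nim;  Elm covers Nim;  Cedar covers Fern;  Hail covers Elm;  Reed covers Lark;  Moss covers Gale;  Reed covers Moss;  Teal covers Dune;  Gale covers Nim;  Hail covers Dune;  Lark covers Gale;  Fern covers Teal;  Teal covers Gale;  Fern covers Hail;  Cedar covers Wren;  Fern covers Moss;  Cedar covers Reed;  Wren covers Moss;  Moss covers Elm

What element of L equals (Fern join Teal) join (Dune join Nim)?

Fern

Fern ∨ Teal = Fern
Dune ∨ Nim = Dune
Fern ∨ Dune = Fern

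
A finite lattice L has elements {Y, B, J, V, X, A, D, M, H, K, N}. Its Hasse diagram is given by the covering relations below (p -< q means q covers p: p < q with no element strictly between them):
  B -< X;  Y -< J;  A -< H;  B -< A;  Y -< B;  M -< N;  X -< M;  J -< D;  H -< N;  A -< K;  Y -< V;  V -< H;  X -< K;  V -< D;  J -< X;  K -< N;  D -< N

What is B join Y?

Common upper bounds of {B, Y}: A, B, H, K, M, N, X.
The least among these is B.

B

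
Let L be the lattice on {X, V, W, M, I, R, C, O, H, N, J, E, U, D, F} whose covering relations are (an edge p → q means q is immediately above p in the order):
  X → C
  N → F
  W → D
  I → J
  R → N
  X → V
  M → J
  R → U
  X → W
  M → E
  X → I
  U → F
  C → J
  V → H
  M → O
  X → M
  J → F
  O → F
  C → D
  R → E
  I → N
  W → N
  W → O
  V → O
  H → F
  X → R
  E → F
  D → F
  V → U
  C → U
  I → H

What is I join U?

F

Common upper bounds of {I, U}: F.
The least among these is F.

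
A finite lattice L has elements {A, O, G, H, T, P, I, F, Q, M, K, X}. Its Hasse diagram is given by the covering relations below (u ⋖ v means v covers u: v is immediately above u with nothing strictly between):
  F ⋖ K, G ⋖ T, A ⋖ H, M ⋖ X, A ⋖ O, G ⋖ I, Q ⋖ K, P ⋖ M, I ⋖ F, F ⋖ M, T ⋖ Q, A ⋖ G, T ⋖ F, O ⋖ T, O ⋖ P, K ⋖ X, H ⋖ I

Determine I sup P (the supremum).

Common upper bounds of {I, P}: M, X.
The least among these is M.

M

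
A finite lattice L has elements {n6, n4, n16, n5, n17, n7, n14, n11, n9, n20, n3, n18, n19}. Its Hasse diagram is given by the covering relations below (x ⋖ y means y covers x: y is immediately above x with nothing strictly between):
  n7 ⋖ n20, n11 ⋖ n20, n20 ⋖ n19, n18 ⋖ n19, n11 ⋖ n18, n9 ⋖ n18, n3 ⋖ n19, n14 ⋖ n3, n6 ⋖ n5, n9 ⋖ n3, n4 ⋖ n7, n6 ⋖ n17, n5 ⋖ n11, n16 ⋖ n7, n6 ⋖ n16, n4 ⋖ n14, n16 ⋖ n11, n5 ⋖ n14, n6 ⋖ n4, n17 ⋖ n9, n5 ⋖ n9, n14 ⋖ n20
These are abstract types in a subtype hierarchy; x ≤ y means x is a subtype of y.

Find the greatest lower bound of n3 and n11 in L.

Common lower bounds of {n3, n11}: n5, n6.
The greatest among these is n5.

n5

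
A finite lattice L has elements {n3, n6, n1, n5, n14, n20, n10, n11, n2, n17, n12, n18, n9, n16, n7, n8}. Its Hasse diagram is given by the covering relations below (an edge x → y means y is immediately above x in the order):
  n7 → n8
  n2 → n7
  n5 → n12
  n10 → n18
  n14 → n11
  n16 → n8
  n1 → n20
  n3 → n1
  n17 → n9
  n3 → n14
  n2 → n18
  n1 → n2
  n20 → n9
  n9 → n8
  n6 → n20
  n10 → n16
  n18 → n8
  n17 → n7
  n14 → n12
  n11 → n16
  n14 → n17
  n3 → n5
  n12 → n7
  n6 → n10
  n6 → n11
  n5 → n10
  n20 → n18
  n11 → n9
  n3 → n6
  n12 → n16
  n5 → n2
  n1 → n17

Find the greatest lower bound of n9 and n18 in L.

n20

Common lower bounds of {n9, n18}: n1, n20, n3, n6.
The greatest among these is n20.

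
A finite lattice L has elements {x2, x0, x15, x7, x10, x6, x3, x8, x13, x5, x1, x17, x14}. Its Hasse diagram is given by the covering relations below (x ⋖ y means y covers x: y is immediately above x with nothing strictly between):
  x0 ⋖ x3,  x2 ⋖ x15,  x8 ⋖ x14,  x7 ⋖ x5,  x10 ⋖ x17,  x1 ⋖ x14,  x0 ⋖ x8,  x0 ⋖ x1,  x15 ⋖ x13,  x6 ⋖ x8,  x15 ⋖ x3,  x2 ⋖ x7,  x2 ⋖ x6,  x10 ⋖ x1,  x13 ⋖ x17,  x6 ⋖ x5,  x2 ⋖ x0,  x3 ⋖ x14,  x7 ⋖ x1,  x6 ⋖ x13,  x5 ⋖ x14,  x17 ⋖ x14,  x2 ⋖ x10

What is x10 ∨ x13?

Common upper bounds of {x10, x13}: x14, x17.
The least among these is x17.

x17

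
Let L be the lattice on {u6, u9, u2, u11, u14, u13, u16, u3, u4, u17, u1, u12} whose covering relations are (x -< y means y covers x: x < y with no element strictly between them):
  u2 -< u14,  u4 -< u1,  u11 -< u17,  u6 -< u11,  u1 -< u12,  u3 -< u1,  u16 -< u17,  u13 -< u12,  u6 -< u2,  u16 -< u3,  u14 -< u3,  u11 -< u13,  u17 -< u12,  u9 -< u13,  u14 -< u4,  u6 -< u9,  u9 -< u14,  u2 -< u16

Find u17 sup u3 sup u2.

u12

Common upper bounds of {u17, u3, u2}: u12.
The least among these is u12.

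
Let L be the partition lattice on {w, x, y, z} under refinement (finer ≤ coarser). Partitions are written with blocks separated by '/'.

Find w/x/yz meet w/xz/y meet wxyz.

Common lower bounds of {w/x/yz, w/xz/y, wxyz}: w/x/y/z.
The greatest among these is w/x/y/z.

w/x/y/z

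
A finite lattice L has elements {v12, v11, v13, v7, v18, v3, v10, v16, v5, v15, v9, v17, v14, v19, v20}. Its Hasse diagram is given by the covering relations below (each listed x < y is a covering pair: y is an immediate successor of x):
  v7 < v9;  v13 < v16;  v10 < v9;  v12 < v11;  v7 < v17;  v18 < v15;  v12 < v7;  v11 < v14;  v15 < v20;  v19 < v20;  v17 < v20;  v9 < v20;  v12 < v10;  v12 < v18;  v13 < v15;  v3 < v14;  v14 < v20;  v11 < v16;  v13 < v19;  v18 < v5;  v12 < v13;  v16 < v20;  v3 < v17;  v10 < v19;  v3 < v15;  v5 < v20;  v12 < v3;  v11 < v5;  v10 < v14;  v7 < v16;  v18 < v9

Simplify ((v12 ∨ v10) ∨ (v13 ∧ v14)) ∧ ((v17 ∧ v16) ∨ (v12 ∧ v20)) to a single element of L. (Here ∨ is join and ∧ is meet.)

v12 ∨ v10 = v10
v13 ∧ v14 = v12
v10 ∨ v12 = v10
v17 ∧ v16 = v7
v12 ∧ v20 = v12
v7 ∨ v12 = v7
v10 ∧ v7 = v12

v12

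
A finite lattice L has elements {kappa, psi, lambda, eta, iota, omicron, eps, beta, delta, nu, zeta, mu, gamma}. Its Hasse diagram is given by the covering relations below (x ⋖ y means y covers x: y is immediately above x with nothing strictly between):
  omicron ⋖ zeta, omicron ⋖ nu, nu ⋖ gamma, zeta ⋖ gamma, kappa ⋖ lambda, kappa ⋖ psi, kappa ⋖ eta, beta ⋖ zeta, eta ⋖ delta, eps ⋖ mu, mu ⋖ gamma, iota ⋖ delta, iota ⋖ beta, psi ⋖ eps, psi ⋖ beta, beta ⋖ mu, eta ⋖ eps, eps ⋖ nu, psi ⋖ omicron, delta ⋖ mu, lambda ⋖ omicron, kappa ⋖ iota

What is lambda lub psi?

Common upper bounds of {lambda, psi}: gamma, nu, omicron, zeta.
The least among these is omicron.

omicron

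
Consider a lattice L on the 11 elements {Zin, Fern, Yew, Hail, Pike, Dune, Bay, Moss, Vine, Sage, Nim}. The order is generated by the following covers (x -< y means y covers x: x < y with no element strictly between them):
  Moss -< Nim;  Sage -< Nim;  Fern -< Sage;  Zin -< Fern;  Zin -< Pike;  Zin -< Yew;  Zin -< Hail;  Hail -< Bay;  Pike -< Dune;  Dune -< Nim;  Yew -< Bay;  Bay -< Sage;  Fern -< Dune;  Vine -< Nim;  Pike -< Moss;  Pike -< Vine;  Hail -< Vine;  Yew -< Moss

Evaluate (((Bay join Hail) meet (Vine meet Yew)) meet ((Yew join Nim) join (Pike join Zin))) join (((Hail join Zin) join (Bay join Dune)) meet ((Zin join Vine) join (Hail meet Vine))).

Vine

Bay ∨ Hail = Bay
Vine ∧ Yew = Zin
Bay ∧ Zin = Zin
Yew ∨ Nim = Nim
Pike ∨ Zin = Pike
Nim ∨ Pike = Nim
Zin ∧ Nim = Zin
Hail ∨ Zin = Hail
Bay ∨ Dune = Nim
Hail ∨ Nim = Nim
Zin ∨ Vine = Vine
Hail ∧ Vine = Hail
Vine ∨ Hail = Vine
Nim ∧ Vine = Vine
Zin ∨ Vine = Vine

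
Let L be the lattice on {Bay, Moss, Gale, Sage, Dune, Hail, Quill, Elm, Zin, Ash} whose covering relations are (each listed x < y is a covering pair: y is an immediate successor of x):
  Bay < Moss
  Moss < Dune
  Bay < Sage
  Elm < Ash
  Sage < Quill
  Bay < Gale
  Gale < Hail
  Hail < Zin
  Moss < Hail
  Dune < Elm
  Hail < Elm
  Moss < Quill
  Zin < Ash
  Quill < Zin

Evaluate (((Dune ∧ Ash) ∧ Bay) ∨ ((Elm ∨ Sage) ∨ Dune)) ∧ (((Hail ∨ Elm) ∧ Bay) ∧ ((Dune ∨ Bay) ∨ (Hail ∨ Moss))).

Bay

Dune ∧ Ash = Dune
Dune ∧ Bay = Bay
Elm ∨ Sage = Ash
Ash ∨ Dune = Ash
Bay ∨ Ash = Ash
Hail ∨ Elm = Elm
Elm ∧ Bay = Bay
Dune ∨ Bay = Dune
Hail ∨ Moss = Hail
Dune ∨ Hail = Elm
Bay ∧ Elm = Bay
Ash ∧ Bay = Bay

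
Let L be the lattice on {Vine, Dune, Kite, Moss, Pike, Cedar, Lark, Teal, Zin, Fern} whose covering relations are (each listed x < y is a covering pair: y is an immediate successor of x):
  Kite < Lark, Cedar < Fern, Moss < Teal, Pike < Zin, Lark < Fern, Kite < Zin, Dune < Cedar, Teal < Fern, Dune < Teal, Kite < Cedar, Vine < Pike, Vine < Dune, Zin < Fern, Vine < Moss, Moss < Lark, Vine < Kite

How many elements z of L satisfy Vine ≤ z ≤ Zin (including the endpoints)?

4

The interval [Vine, Zin] = {Kite, Pike, Vine, Zin}, which has 4 elements.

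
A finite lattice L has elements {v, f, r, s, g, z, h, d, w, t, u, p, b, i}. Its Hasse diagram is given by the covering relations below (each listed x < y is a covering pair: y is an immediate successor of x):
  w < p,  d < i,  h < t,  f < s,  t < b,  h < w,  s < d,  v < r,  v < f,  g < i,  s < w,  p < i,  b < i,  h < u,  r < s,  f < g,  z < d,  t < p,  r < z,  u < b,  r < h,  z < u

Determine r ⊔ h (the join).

h

Common upper bounds of {r, h}: b, h, i, p, t, u, w.
The least among these is h.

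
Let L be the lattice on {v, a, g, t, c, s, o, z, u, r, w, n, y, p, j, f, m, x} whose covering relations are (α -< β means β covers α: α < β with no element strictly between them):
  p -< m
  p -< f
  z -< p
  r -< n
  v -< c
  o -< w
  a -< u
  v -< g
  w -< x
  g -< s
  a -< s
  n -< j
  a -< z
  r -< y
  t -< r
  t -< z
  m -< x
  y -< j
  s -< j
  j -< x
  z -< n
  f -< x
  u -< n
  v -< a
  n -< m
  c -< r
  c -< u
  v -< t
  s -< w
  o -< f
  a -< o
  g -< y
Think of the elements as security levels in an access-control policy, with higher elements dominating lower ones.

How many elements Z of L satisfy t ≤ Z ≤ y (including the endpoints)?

The interval [t, y] = {r, t, y}, which has 3 elements.

3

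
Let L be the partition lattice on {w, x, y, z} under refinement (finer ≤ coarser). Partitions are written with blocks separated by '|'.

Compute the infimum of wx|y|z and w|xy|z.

w|x|y|z

The meet (common refinement) of wx|y|z and w|xy|z intersects blocks pairwise, giving w|x|y|z.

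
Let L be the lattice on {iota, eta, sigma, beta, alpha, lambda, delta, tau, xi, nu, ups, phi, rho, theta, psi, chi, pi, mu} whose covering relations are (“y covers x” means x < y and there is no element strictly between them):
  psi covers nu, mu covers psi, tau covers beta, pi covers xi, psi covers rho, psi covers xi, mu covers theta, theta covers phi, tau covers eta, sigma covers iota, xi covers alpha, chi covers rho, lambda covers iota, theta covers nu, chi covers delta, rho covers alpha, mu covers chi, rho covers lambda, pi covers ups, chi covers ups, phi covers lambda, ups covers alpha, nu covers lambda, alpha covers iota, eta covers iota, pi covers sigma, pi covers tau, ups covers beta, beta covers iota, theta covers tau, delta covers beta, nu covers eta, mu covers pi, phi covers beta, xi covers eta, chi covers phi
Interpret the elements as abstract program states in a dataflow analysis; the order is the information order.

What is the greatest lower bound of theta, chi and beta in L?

Common lower bounds of {theta, chi, beta}: beta, iota.
The greatest among these is beta.

beta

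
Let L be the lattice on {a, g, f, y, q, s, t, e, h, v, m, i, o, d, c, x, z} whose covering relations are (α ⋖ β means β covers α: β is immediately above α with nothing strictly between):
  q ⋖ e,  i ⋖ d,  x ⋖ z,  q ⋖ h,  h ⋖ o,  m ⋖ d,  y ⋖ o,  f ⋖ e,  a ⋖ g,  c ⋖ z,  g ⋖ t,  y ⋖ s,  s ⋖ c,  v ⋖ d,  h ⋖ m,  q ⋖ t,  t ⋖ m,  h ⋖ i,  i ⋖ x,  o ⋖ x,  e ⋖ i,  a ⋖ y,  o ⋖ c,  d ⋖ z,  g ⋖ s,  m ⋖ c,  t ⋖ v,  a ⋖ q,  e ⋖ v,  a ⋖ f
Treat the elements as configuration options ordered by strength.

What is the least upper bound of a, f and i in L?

i

Common upper bounds of {a, f, i}: d, i, x, z.
The least among these is i.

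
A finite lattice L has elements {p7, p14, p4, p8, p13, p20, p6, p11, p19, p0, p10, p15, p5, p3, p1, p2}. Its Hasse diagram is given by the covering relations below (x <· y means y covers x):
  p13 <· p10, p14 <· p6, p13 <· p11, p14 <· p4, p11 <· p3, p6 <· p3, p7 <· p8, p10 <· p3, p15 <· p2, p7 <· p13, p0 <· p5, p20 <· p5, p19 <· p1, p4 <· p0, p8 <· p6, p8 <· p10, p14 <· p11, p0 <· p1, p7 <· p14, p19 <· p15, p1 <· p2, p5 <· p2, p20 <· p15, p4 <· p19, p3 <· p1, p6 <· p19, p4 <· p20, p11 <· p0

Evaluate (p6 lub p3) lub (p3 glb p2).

p3

p6 ∨ p3 = p3
p3 ∧ p2 = p3
p3 ∨ p3 = p3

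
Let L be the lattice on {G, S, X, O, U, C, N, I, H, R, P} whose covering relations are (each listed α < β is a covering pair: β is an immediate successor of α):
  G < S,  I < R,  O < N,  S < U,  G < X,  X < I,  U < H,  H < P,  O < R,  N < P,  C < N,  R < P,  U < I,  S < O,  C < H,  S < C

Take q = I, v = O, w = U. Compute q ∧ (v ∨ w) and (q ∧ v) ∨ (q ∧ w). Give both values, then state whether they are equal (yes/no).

I; U; no

v ∨ w = R, so q ∧ (v ∨ w) = I ∧ R = I.
q ∧ v = S and q ∧ w = U, so (q ∧ v) ∨ (q ∧ w) = S ∨ U = U.
Equal: no.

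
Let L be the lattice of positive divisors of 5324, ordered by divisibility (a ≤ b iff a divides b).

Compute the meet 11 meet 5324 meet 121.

11

In the divisibility order, the meet is the greatest common divisor: gcd(11, 5324, 121) = 11.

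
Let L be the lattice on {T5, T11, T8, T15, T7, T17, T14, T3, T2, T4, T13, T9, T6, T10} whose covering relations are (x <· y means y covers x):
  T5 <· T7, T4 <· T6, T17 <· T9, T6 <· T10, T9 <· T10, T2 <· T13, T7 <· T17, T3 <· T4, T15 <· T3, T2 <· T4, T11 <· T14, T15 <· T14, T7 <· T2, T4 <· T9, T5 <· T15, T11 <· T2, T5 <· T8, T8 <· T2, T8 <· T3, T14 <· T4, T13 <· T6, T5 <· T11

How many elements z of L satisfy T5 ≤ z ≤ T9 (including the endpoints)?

11

The interval [T5, T9] = {T11, T14, T15, T17, T2, T3, T4, T5, T7, T8, T9}, which has 11 elements.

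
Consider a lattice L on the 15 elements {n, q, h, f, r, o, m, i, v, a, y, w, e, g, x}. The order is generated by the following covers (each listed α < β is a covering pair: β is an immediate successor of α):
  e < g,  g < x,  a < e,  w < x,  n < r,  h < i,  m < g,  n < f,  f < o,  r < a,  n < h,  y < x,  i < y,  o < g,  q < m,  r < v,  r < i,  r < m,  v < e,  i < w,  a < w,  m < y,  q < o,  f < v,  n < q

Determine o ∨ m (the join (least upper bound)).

g

Common upper bounds of {o, m}: g, x.
The least among these is g.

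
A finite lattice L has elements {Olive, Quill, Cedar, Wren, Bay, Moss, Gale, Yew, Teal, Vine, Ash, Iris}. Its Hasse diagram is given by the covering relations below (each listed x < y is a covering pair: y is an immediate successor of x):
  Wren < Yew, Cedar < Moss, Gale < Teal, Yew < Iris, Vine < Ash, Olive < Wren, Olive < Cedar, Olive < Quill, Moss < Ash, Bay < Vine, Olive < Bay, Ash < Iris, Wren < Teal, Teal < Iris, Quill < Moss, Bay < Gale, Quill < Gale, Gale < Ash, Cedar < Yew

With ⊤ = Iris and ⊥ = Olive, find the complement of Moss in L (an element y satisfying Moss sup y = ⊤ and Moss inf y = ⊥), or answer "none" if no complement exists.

Need y with Moss ∨ y = Iris and Moss ∧ y = Olive.
Checking each element gives: Wren.

Wren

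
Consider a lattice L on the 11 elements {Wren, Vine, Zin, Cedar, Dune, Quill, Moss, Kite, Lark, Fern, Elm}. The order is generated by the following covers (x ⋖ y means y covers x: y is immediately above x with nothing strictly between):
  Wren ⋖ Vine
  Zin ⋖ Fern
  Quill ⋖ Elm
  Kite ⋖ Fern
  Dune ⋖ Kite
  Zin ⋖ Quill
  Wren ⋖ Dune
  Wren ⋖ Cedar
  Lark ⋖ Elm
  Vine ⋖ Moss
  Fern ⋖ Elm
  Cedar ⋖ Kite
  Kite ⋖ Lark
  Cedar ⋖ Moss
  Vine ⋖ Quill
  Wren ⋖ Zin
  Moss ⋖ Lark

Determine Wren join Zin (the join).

Common upper bounds of {Wren, Zin}: Elm, Fern, Quill, Zin.
The least among these is Zin.

Zin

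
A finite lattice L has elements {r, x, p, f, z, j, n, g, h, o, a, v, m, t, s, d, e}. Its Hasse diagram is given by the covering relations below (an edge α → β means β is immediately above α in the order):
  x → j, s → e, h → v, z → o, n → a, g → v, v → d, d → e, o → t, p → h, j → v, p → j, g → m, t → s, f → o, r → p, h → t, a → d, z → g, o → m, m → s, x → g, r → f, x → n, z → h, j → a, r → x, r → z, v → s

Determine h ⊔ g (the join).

Common upper bounds of {h, g}: d, e, s, v.
The least among these is v.

v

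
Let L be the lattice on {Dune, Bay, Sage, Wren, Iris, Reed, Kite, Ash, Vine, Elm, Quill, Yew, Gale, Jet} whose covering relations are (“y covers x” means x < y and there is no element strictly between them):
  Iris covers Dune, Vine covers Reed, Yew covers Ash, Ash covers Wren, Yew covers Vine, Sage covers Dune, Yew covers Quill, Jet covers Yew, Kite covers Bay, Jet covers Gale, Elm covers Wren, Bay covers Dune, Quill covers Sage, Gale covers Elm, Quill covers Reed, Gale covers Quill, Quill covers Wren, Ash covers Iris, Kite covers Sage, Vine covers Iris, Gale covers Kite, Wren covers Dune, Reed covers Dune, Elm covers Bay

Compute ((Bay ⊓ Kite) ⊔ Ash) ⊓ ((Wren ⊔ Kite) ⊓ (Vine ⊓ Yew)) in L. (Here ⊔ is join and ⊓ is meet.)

Bay ∧ Kite = Bay
Bay ∨ Ash = Jet
Wren ∨ Kite = Gale
Vine ∧ Yew = Vine
Gale ∧ Vine = Reed
Jet ∧ Reed = Reed

Reed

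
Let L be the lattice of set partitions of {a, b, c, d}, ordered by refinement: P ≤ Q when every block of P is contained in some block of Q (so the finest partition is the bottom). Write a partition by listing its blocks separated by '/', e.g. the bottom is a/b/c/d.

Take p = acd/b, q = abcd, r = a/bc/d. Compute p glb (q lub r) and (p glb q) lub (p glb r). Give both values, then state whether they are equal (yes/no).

q lub r = abcd, so p glb (q lub r) = acd/b glb abcd = acd/b.
p glb q = acd/b and p glb r = a/b/c/d, so (p glb q) lub (p glb r) = acd/b lub a/b/c/d = acd/b.
Equal: yes.

acd/b; acd/b; yes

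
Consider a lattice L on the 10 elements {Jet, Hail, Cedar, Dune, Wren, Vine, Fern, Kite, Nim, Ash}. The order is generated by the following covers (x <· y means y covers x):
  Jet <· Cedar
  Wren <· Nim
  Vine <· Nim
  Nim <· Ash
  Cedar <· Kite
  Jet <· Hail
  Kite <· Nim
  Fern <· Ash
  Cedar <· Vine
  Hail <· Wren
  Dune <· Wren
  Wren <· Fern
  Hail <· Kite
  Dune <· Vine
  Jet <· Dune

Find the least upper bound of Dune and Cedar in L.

Vine

Common upper bounds of {Dune, Cedar}: Ash, Nim, Vine.
The least among these is Vine.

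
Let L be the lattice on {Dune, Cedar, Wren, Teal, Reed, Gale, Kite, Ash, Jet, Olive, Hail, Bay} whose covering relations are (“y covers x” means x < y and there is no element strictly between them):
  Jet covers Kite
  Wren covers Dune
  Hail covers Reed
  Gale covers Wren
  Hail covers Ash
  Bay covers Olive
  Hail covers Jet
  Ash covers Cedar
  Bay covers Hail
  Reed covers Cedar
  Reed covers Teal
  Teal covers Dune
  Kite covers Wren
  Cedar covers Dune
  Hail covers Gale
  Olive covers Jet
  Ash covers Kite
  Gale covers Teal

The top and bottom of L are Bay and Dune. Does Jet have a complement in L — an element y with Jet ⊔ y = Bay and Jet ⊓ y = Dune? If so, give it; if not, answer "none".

none

For every candidate y, either Jet ∨ y ≠ Bay or Jet ∧ y ≠ Dune; no complement exists.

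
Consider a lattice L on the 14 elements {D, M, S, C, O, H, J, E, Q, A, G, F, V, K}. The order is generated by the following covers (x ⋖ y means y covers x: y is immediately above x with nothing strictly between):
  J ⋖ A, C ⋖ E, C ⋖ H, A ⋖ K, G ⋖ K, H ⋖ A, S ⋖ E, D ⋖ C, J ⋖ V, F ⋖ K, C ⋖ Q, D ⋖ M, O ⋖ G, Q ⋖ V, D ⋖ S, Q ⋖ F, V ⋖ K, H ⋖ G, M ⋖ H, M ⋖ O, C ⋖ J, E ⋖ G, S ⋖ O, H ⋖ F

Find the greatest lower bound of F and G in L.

Common lower bounds of {F, G}: C, D, H, M.
The greatest among these is H.

H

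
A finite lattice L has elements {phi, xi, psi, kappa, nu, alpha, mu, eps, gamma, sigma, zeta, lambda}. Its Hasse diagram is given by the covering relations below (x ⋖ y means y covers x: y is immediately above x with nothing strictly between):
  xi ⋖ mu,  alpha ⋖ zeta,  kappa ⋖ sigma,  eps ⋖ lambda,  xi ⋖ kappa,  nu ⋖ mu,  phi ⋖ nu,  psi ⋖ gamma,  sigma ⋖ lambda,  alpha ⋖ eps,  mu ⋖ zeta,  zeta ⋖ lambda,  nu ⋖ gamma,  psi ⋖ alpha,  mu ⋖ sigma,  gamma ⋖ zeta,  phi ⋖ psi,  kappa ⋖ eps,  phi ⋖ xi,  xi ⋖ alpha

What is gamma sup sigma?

Common upper bounds of {gamma, sigma}: lambda.
The least among these is lambda.

lambda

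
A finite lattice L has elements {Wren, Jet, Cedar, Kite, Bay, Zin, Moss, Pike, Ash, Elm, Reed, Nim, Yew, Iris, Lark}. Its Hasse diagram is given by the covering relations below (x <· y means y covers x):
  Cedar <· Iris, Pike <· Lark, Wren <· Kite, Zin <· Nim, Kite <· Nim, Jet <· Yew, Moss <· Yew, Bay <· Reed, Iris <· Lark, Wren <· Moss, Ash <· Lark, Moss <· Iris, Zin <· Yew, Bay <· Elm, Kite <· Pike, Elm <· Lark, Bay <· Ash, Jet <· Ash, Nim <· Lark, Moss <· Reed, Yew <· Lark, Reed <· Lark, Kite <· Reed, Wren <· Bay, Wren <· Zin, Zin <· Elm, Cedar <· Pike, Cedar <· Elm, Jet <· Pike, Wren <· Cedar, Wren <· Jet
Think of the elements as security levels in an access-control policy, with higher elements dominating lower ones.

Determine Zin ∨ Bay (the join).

Elm

Common upper bounds of {Zin, Bay}: Elm, Lark.
The least among these is Elm.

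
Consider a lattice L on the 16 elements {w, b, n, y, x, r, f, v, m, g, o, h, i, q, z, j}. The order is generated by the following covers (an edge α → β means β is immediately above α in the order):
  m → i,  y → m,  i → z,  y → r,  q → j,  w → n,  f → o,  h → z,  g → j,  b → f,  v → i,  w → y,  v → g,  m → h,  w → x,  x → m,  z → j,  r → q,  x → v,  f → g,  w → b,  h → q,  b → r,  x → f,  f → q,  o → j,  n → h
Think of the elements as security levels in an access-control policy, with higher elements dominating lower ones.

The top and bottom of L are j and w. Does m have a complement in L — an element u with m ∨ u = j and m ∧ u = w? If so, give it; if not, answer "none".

none

For every candidate u, either m ∨ u ≠ j or m ∧ u ≠ w; no complement exists.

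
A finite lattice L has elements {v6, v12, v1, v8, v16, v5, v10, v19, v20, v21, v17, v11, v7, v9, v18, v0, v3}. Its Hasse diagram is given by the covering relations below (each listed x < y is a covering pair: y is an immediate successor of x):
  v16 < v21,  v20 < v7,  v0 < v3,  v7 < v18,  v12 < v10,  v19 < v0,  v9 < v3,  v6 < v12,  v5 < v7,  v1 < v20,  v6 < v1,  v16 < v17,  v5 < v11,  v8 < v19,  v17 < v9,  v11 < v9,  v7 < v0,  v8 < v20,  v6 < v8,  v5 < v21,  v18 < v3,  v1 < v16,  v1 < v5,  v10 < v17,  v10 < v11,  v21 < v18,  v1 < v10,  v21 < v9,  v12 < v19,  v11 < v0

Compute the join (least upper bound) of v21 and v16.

v21

Common upper bounds of {v21, v16}: v18, v21, v3, v9.
The least among these is v21.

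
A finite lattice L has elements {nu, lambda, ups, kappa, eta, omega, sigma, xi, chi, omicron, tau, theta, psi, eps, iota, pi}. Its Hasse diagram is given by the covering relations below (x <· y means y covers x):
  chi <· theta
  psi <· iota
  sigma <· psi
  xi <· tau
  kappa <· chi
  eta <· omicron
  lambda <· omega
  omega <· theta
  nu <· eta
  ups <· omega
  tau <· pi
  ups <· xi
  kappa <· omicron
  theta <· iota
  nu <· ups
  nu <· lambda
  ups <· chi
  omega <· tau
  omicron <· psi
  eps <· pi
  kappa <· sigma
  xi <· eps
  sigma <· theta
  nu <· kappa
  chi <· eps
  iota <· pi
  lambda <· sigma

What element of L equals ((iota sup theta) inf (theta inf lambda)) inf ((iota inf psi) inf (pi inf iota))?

lambda

iota ∨ theta = iota
theta ∧ lambda = lambda
iota ∧ lambda = lambda
iota ∧ psi = psi
pi ∧ iota = iota
psi ∧ iota = psi
lambda ∧ psi = lambda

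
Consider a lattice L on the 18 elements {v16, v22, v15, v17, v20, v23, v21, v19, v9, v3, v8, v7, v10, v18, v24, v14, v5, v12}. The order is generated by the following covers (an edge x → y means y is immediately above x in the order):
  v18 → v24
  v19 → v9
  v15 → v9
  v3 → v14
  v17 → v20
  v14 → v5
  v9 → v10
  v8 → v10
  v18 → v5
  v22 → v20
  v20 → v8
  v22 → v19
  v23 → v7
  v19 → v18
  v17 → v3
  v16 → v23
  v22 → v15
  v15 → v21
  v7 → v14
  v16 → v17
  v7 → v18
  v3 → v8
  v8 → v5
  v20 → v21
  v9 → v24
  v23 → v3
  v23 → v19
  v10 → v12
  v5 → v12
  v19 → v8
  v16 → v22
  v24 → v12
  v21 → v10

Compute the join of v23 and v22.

v19

Common upper bounds of {v23, v22}: v10, v12, v18, v19, v24, v5, v8, v9.
The least among these is v19.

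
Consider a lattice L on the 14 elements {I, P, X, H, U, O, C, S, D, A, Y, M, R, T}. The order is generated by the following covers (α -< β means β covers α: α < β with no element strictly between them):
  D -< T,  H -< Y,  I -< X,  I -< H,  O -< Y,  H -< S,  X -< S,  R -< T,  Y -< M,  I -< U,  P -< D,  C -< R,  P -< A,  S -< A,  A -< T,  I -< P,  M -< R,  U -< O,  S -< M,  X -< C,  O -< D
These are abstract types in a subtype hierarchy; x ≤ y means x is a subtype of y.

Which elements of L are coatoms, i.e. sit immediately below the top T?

The coatoms are exactly the elements covered by T: A, D, R.

A, D, R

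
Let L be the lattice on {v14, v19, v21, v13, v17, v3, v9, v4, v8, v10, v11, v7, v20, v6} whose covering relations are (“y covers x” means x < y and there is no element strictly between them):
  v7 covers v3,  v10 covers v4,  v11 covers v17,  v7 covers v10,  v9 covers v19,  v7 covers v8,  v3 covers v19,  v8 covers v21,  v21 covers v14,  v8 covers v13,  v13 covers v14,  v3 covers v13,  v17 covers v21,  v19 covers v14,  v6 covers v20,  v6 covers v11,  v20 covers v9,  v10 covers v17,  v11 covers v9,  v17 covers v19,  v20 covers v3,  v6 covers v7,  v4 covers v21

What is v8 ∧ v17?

Common lower bounds of {v8, v17}: v14, v21.
The greatest among these is v21.

v21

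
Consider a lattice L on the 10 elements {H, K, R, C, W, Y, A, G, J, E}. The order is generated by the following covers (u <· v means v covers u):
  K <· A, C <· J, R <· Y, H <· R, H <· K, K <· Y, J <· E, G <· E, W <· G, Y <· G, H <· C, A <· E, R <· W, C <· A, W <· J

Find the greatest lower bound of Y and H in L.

H

Common lower bounds of {Y, H}: H.
The greatest among these is H.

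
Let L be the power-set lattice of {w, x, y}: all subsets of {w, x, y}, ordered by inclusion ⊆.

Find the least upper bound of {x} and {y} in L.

{x,y}

Under ⊆, join is union: {x} ∪ {y} = {x,y}.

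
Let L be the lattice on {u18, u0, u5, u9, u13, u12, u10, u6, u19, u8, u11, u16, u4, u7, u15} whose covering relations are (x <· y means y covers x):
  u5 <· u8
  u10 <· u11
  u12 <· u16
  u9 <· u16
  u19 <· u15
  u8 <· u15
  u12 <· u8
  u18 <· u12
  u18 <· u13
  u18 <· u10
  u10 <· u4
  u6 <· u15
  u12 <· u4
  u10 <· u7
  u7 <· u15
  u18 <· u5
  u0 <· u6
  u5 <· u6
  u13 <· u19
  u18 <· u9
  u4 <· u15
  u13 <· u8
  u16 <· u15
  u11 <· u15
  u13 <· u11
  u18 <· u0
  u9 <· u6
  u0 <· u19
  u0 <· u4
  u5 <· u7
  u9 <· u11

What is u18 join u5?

Common upper bounds of {u18, u5}: u15, u5, u6, u7, u8.
The least among these is u5.

u5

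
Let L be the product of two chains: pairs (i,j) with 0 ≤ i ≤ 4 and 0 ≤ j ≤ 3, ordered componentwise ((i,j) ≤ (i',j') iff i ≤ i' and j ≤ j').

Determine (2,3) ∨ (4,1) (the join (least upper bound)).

Common upper bounds of {(2,3), (4,1)}: (4,3).
The least among these is (4,3).

(4,3)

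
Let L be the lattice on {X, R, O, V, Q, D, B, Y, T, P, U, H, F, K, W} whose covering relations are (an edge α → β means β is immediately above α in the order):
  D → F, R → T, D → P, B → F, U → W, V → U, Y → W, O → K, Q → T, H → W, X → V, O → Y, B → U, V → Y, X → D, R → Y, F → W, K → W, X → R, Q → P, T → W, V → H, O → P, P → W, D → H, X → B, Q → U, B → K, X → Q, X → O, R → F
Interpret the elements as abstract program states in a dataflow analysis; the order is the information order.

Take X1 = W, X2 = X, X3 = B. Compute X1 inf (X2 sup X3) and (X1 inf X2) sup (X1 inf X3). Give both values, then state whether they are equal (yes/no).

X2 sup X3 = B, so X1 inf (X2 sup X3) = W inf B = B.
X1 inf X2 = X and X1 inf X3 = B, so (X1 inf X2) sup (X1 inf X3) = X sup B = B.
Equal: yes.

B; B; yes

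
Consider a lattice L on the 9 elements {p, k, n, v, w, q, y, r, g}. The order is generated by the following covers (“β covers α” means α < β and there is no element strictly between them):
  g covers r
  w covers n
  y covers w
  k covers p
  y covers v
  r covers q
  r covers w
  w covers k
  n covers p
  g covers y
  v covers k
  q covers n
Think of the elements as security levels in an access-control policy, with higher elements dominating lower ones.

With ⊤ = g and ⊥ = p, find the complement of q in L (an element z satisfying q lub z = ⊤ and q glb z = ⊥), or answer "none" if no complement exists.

Need z with q ∨ z = g and q ∧ z = p.
Checking each element gives: v.

v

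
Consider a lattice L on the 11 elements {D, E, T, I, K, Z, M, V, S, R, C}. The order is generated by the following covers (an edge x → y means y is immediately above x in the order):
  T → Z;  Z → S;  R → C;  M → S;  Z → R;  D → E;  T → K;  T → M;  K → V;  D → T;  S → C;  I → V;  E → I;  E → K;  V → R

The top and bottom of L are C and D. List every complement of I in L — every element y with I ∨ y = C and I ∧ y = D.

M, S

Need y with I ∨ y = C and I ∧ y = D.
Checking each element gives: M, S.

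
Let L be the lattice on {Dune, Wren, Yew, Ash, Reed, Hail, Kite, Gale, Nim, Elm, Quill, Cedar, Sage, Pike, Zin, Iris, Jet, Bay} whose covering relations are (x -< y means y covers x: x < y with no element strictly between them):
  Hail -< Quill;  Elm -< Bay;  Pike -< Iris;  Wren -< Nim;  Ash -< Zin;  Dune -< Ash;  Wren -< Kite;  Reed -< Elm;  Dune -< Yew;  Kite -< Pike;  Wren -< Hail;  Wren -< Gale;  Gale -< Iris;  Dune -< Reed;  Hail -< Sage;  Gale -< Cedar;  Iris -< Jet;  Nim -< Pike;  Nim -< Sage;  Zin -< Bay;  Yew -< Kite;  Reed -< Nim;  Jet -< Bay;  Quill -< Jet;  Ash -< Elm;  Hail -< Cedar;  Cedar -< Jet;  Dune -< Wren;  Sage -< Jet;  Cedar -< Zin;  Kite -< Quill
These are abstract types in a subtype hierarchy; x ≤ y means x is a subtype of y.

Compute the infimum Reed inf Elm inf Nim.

Common lower bounds of {Reed, Elm, Nim}: Dune, Reed.
The greatest among these is Reed.

Reed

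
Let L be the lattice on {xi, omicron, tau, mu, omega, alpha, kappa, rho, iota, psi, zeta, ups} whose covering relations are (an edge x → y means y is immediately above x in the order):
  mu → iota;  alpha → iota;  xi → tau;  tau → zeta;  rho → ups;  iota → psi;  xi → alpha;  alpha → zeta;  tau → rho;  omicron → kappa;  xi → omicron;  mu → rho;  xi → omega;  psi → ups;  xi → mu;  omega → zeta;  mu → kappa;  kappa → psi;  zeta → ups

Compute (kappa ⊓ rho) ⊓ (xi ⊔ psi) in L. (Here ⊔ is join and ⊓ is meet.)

mu

kappa ∧ rho = mu
xi ∨ psi = psi
mu ∧ psi = mu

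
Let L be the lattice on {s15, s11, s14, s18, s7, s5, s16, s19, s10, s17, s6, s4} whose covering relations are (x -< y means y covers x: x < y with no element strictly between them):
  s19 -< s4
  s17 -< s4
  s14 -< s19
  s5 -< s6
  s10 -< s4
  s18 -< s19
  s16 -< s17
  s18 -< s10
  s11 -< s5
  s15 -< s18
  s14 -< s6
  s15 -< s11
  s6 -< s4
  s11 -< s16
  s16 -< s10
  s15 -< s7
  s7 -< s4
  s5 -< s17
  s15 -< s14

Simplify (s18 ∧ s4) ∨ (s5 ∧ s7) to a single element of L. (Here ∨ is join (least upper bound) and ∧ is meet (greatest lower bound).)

s18 ∧ s4 = s18
s5 ∧ s7 = s15
s18 ∨ s15 = s18

s18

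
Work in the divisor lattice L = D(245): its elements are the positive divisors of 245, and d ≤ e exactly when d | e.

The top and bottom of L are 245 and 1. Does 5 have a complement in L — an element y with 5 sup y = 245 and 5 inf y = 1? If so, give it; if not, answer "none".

49

Need y with 5 ∨ y = 245 and 5 ∧ y = 1.
Checking each element gives: 49.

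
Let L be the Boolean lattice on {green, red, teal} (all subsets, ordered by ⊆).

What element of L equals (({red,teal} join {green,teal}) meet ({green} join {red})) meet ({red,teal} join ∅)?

{red,teal} ∨ {green,teal} = {green,red,teal}
{green} ∨ {red} = {green,red}
{green,red,teal} ∧ {green,red} = {green,red}
{red,teal} ∨ ∅ = {red,teal}
{green,red} ∧ {red,teal} = {red}

{red}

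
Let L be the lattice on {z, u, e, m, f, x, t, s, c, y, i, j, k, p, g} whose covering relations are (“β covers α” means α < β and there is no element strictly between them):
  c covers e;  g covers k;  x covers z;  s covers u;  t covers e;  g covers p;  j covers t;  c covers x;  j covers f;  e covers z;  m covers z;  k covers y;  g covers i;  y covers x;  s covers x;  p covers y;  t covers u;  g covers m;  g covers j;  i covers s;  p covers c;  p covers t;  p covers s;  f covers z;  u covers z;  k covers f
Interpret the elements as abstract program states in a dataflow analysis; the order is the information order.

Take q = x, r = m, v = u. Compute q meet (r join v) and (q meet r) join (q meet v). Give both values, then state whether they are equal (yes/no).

r join v = g, so q meet (r join v) = x meet g = x.
q meet r = z and q meet v = z, so (q meet r) join (q meet v) = z join z = z.
Equal: no.

x; z; no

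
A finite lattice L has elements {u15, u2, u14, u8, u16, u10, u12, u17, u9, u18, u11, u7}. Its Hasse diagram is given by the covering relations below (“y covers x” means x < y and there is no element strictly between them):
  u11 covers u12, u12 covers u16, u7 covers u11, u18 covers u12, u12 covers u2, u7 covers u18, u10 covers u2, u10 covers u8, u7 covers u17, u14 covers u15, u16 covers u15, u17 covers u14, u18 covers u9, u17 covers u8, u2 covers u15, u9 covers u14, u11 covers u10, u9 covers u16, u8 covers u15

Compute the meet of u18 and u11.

Common lower bounds of {u18, u11}: u12, u15, u16, u2.
The greatest among these is u12.

u12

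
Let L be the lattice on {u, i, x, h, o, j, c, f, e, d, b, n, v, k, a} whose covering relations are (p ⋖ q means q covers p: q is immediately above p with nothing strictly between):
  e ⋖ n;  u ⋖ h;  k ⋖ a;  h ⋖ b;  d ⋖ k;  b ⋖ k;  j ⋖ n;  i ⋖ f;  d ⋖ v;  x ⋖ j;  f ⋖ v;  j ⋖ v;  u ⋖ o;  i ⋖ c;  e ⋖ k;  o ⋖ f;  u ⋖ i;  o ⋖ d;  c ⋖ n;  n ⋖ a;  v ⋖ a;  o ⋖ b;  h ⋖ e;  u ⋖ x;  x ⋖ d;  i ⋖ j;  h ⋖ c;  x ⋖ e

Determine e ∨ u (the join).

e

Common upper bounds of {e, u}: a, e, k, n.
The least among these is e.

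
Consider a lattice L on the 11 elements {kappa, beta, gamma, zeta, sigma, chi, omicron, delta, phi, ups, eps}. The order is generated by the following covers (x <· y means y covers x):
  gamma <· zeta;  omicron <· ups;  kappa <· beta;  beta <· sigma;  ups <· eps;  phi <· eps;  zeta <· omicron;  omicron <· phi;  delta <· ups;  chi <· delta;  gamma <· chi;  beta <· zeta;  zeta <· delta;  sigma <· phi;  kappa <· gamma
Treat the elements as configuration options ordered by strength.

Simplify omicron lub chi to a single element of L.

omicron ∨ chi = ups

ups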